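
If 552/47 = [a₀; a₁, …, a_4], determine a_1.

Repeatedly divide and take the remainder:
552 ÷ 47 → quotient 11, remainder 35
47 ÷ 35 → quotient 1, remainder 12

1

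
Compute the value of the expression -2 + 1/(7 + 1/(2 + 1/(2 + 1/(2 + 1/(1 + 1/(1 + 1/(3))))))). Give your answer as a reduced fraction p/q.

-1438/771

a_0 = -2: -2/1
a_1 = 7: -13/7
a_2 = 2: -28/15
a_3 = 2: -69/37
a_4 = 2: -166/89
a_5 = 1: -235/126
a_6 = 1: -401/215
a_7 = 3: -1438/771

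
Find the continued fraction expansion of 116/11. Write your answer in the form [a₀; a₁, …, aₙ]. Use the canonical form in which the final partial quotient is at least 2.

[10; 1, 1, 5]

116 = 10·11 + 6, so a_0 = 10
11 = 1·6 + 5, so a_1 = 1
6 = 1·5 + 1, so a_2 = 1
5 = 5·1 + 0, so a_3 = 5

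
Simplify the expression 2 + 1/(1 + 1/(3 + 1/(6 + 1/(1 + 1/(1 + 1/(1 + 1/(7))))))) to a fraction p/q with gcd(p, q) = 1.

Work from the innermost term outward:
Start with 7.
1 + 1/(7/1) = 1 + 1/7 = 8/7
1 + 1/(8/7) = 1 + 7/8 = 15/8
1 + 1/(15/8) = 1 + 8/15 = 23/15
6 + 1/(23/15) = 6 + 15/23 = 153/23
3 + 1/(153/23) = 3 + 23/153 = 482/153
1 + 1/(482/153) = 1 + 153/482 = 635/482
2 + 1/(635/482) = 2 + 482/635 = 1752/635

1752/635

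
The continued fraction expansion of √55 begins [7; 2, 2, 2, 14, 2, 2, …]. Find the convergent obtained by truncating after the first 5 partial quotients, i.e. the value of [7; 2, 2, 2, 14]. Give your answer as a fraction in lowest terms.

Use the convergent recurrence hₖ = aₖ·hₖ₋₁ + hₖ₋₂ (and likewise for the denominators kₖ):
a_0 = 7: 7/1
a_1 = 2: 15/2
a_2 = 2: 37/5
a_3 = 2: 89/12
a_4 = 14: 1283/173

1283/173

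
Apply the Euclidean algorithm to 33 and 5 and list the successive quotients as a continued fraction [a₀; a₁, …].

[6; 1, 1, 2]

⌊33/5⌋ = 6, remainder 3
⌊5/3⌋ = 1, remainder 2
⌊3/2⌋ = 1, remainder 1
⌊2/1⌋ = 2, remainder 0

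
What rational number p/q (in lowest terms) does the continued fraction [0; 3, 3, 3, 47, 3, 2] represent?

Start with 2.
3 + 1/(2/1) = 3 + 1/2 = 7/2
47 + 1/(7/2) = 47 + 2/7 = 331/7
3 + 1/(331/7) = 3 + 7/331 = 1000/331
3 + 1/(1000/331) = 3 + 331/1000 = 3331/1000
3 + 1/(3331/1000) = 3 + 1000/3331 = 10993/3331
0 + 1/(10993/3331) = 0 + 3331/10993 = 3331/10993

3331/10993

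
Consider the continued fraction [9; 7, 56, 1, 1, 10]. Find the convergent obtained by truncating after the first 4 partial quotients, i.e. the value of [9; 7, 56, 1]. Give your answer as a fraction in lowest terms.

Start with 1.
56 + 1/(1/1) = 56 + 1/1 = 57/1
7 + 1/(57/1) = 7 + 1/57 = 400/57
9 + 1/(400/57) = 9 + 57/400 = 3657/400

3657/400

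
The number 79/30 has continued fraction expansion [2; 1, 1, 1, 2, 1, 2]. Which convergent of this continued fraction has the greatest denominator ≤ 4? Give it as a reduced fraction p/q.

a_0 = 2: 2/1  (≤ bound)
a_1 = 1: 3/1  (≤ bound)
a_2 = 1: 5/2  (≤ bound)
a_3 = 1: 8/3  (≤ bound)
a_4 = 2: 21/8  (> 4, stop)

8/3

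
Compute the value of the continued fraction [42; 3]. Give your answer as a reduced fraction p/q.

127/3

Start with 3.
42 + 1/(3/1) = 42 + 1/3 = 127/3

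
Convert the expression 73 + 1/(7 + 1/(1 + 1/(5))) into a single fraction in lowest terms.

3437/47

a_0 = 73: 73/1
a_1 = 7: 512/7
a_2 = 1: 585/8
a_3 = 5: 3437/47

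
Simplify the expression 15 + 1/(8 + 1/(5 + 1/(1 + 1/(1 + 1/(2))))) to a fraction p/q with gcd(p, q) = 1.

3463/229

Start with 2.
1 + 1/(2/1) = 1 + 1/2 = 3/2
1 + 1/(3/2) = 1 + 2/3 = 5/3
5 + 1/(5/3) = 5 + 3/5 = 28/5
8 + 1/(28/5) = 8 + 5/28 = 229/28
15 + 1/(229/28) = 15 + 28/229 = 3463/229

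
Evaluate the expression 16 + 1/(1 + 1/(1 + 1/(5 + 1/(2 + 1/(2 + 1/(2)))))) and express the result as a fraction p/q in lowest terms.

2349/142

Start with 2.
2 + 1/(2/1) = 2 + 1/2 = 5/2
2 + 1/(5/2) = 2 + 2/5 = 12/5
5 + 1/(12/5) = 5 + 5/12 = 65/12
1 + 1/(65/12) = 1 + 12/65 = 77/65
1 + 1/(77/65) = 1 + 65/77 = 142/77
16 + 1/(142/77) = 16 + 77/142 = 2349/142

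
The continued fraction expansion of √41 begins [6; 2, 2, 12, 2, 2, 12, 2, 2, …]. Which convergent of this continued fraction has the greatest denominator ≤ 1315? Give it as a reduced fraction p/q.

a_0 = 6: 6/1  (≤ bound)
a_1 = 2: 13/2  (≤ bound)
a_2 = 2: 32/5  (≤ bound)
a_3 = 12: 397/62  (≤ bound)
a_4 = 2: 826/129  (≤ bound)
a_5 = 2: 2049/320  (≤ bound)
a_6 = 12: 25414/3969  (> 1315, stop)

2049/320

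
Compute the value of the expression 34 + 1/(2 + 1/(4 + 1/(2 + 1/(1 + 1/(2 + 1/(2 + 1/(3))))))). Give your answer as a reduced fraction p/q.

a_0 = 34: 34/1
a_1 = 2: 69/2
a_2 = 4: 310/9
a_3 = 2: 689/20
a_4 = 1: 999/29
a_5 = 2: 2687/78
a_6 = 2: 6373/185
a_7 = 3: 21806/633

21806/633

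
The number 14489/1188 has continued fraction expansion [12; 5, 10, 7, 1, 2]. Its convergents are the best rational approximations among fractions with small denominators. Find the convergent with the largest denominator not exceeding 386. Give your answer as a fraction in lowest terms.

a_0 = 12: 12/1  (≤ bound)
a_1 = 5: 61/5  (≤ bound)
a_2 = 10: 622/51  (≤ bound)
a_3 = 7: 4415/362  (≤ bound)
a_4 = 1: 5037/413  (> 386, stop)

4415/362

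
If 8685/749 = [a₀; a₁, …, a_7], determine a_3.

2

8685 = 11·749 + 446, so a_0 = 11
749 = 1·446 + 303, so a_1 = 1
446 = 1·303 + 143, so a_2 = 1
303 = 2·143 + 17, so a_3 = 2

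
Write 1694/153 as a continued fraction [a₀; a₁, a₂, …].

[11; 13, 1, 10]

1694 = 11·153 + 11, so a_0 = 11
153 = 13·11 + 10, so a_1 = 13
11 = 1·10 + 1, so a_2 = 1
10 = 10·1 + 0, so a_3 = 10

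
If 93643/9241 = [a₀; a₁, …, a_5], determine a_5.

12

93643 ÷ 9241 → quotient 10, remainder 1233
9241 ÷ 1233 → quotient 7, remainder 610
1233 ÷ 610 → quotient 2, remainder 13
610 ÷ 13 → quotient 46, remainder 12
13 ÷ 12 → quotient 1, remainder 1
12 ÷ 1 → quotient 12, remainder 0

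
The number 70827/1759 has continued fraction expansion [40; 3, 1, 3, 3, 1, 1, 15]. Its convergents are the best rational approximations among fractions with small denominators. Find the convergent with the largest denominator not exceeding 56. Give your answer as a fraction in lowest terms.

1973/49

a_0 = 40: 40/1  (≤ bound)
a_1 = 3: 121/3  (≤ bound)
a_2 = 1: 161/4  (≤ bound)
a_3 = 3: 604/15  (≤ bound)
a_4 = 3: 1973/49  (≤ bound)
a_5 = 1: 2577/64  (> 56, stop)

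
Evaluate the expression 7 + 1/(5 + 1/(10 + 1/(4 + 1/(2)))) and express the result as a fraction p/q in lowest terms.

3375/469

Compute successive convergents:
a_0 = 7: 7/1
a_1 = 5: 36/5
a_2 = 10: 367/51
a_3 = 4: 1504/209
a_4 = 2: 3375/469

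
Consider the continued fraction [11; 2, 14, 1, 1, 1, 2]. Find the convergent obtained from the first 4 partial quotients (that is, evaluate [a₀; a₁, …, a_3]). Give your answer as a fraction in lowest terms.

356/31

a_0 = 11: 11/1
a_1 = 2: 23/2
a_2 = 14: 333/29
a_3 = 1: 356/31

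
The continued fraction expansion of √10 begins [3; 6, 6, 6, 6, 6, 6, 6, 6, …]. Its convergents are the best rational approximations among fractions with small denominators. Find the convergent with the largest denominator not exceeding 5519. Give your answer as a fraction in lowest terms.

a_0 = 3: 3/1  (≤ bound)
a_1 = 6: 19/6  (≤ bound)
a_2 = 6: 117/37  (≤ bound)
a_3 = 6: 721/228  (≤ bound)
a_4 = 6: 4443/1405  (≤ bound)
a_5 = 6: 27379/8658  (> 5519, stop)

4443/1405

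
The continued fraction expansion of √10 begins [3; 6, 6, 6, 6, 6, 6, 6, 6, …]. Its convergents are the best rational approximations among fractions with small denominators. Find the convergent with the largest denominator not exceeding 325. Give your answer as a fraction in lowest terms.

721/228

List convergents until the denominator exceeds the bound:
a_0 = 3: 3/1  (≤ bound)
a_1 = 6: 19/6  (≤ bound)
a_2 = 6: 117/37  (≤ bound)
a_3 = 6: 721/228  (≤ bound)
a_4 = 6: 4443/1405  (> 325, stop)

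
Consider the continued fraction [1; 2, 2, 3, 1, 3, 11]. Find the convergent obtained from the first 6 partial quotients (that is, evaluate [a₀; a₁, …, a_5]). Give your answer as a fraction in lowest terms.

117/83

Collapse the nested fraction from the inside out:
Start with 3.
1 + 1/(3/1) = 1 + 1/3 = 4/3
3 + 1/(4/3) = 3 + 3/4 = 15/4
2 + 1/(15/4) = 2 + 4/15 = 34/15
2 + 1/(34/15) = 2 + 15/34 = 83/34
1 + 1/(83/34) = 1 + 34/83 = 117/83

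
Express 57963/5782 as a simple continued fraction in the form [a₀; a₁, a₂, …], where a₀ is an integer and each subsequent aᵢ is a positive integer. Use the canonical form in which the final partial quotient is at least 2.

57963 ÷ 5782 → quotient 10, remainder 143
5782 ÷ 143 → quotient 40, remainder 62
143 ÷ 62 → quotient 2, remainder 19
62 ÷ 19 → quotient 3, remainder 5
19 ÷ 5 → quotient 3, remainder 4
5 ÷ 4 → quotient 1, remainder 1
4 ÷ 1 → quotient 4, remainder 0

[10; 40, 2, 3, 3, 1, 4]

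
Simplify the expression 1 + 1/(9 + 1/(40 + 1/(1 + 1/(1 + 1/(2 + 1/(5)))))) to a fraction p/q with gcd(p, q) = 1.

Compute successive convergents:
a_0 = 1: 1/1
a_1 = 9: 10/9
a_2 = 40: 401/361
a_3 = 1: 411/370
a_4 = 1: 812/731
a_5 = 2: 2035/1832
a_6 = 5: 10987/9891

10987/9891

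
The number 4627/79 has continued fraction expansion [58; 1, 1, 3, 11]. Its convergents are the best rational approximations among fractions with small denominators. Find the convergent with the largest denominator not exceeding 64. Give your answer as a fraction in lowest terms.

List convergents until the denominator exceeds the bound:
a_0 = 58: 58/1  (≤ bound)
a_1 = 1: 59/1  (≤ bound)
a_2 = 1: 117/2  (≤ bound)
a_3 = 3: 410/7  (≤ bound)
a_4 = 11: 4627/79  (> 64, stop)

410/7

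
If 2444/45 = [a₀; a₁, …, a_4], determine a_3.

2444 = 54·45 + 14, so a_0 = 54
45 = 3·14 + 3, so a_1 = 3
14 = 4·3 + 2, so a_2 = 4
3 = 1·2 + 1, so a_3 = 1

1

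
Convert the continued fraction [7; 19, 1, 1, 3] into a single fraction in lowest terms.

Starting at the tail and folding back:
Start with 3.
1 + 1/(3/1) = 1 + 1/3 = 4/3
1 + 1/(4/3) = 1 + 3/4 = 7/4
19 + 1/(7/4) = 19 + 4/7 = 137/7
7 + 1/(137/7) = 7 + 7/137 = 966/137

966/137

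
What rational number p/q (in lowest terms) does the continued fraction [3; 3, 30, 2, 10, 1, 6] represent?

a_0 = 3: 3/1
a_1 = 3: 10/3
a_2 = 30: 303/91
a_3 = 2: 616/185
a_4 = 10: 6463/1941
a_5 = 1: 7079/2126
a_6 = 6: 48937/14697

48937/14697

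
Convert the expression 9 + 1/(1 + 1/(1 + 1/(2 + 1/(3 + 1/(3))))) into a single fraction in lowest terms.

537/56

Start with 3.
3 + 1/(3/1) = 3 + 1/3 = 10/3
2 + 1/(10/3) = 2 + 3/10 = 23/10
1 + 1/(23/10) = 1 + 10/23 = 33/23
1 + 1/(33/23) = 1 + 23/33 = 56/33
9 + 1/(56/33) = 9 + 33/56 = 537/56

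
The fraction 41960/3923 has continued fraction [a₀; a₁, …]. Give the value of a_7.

⌊41960/3923⌋ = 10, remainder 2730
⌊3923/2730⌋ = 1, remainder 1193
⌊2730/1193⌋ = 2, remainder 344
⌊1193/344⌋ = 3, remainder 161
⌊344/161⌋ = 2, remainder 22
⌊161/22⌋ = 7, remainder 7
⌊22/7⌋ = 3, remainder 1
⌊7/1⌋ = 7, remainder 0

7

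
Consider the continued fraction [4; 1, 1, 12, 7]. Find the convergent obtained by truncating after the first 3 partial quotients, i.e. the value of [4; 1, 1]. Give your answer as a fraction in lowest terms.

9/2

a_0 = 4: 4/1
a_1 = 1: 5/1
a_2 = 1: 9/2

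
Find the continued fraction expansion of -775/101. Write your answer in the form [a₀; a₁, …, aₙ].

[-8; 3, 16, 2]

-775 ÷ 101 → quotient -8, remainder 33
101 ÷ 33 → quotient 3, remainder 2
33 ÷ 2 → quotient 16, remainder 1
2 ÷ 1 → quotient 2, remainder 0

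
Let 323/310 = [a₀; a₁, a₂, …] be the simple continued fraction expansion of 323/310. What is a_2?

1

⌊323/310⌋ = 1, remainder 13
⌊310/13⌋ = 23, remainder 11
⌊13/11⌋ = 1, remainder 2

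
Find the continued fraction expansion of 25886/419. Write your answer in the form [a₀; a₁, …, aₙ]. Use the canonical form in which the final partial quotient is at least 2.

[61; 1, 3, 1, 1, 4, 10]

25886 ÷ 419 → quotient 61, remainder 327
419 ÷ 327 → quotient 1, remainder 92
327 ÷ 92 → quotient 3, remainder 51
92 ÷ 51 → quotient 1, remainder 41
51 ÷ 41 → quotient 1, remainder 10
41 ÷ 10 → quotient 4, remainder 1
10 ÷ 1 → quotient 10, remainder 0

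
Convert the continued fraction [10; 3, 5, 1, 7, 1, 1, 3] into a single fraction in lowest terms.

11543/1119

Compute successive convergents:
a_0 = 10: 10/1
a_1 = 3: 31/3
a_2 = 5: 165/16
a_3 = 1: 196/19
a_4 = 7: 1537/149
a_5 = 1: 1733/168
a_6 = 1: 3270/317
a_7 = 3: 11543/1119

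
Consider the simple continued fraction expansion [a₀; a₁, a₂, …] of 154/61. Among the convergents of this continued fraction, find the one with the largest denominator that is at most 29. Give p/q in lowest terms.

a_0 = 2: 2/1  (≤ bound)
a_1 = 1: 3/1  (≤ bound)
a_2 = 1: 5/2  (≤ bound)
a_3 = 9: 48/19  (≤ bound)
a_4 = 1: 53/21  (≤ bound)
a_5 = 2: 154/61  (> 29, stop)

53/21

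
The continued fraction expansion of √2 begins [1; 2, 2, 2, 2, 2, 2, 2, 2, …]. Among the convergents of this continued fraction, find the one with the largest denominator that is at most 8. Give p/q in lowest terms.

List convergents until the denominator exceeds the bound:
a_0 = 1: 1/1  (≤ bound)
a_1 = 2: 3/2  (≤ bound)
a_2 = 2: 7/5  (≤ bound)
a_3 = 2: 17/12  (> 8, stop)

7/5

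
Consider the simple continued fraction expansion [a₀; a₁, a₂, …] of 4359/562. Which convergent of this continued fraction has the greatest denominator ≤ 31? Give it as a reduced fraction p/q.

31/4

List convergents until the denominator exceeds the bound:
a_0 = 7: 7/1  (≤ bound)
a_1 = 1: 8/1  (≤ bound)
a_2 = 3: 31/4  (≤ bound)
a_3 = 9: 287/37  (> 31, stop)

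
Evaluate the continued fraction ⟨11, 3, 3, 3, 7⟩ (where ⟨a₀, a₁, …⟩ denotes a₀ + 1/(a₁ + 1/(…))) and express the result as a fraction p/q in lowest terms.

a_0 = 11: 11/1
a_1 = 3: 34/3
a_2 = 3: 113/10
a_3 = 3: 373/33
a_4 = 7: 2724/241

2724/241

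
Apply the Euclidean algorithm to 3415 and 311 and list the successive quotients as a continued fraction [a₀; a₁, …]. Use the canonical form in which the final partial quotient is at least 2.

[10; 1, 50, 1, 5]

Apply division with remainder until the remainder is 0:
3415 ÷ 311 → quotient 10, remainder 305
311 ÷ 305 → quotient 1, remainder 6
305 ÷ 6 → quotient 50, remainder 5
6 ÷ 5 → quotient 1, remainder 1
5 ÷ 1 → quotient 5, remainder 0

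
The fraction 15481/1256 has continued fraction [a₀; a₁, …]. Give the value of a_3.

9

15481 = 12·1256 + 409, so a_0 = 12
1256 = 3·409 + 29, so a_1 = 3
409 = 14·29 + 3, so a_2 = 14
29 = 9·3 + 2, so a_3 = 9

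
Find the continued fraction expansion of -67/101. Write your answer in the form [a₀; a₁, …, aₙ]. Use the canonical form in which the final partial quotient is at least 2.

[-1; 2, 1, 33]

Apply division with remainder until the remainder is 0:
⌊-67/101⌋ = -1, remainder 34
⌊101/34⌋ = 2, remainder 33
⌊34/33⌋ = 1, remainder 1
⌊33/1⌋ = 33, remainder 0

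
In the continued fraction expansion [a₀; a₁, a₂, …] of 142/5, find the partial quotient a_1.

142 = 28·5 + 2, so a_0 = 28
5 = 2·2 + 1, so a_1 = 2

2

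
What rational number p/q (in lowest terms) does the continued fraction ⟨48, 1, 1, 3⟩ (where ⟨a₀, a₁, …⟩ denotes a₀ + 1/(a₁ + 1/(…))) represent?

340/7

a_0 = 48: 48/1
a_1 = 1: 49/1
a_2 = 1: 97/2
a_3 = 3: 340/7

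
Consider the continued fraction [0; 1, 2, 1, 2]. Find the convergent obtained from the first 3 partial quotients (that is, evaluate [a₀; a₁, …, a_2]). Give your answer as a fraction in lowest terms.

2/3

Starting at the tail and folding back:
Start with 2.
1 + 1/(2/1) = 1 + 1/2 = 3/2
0 + 1/(3/2) = 0 + 2/3 = 2/3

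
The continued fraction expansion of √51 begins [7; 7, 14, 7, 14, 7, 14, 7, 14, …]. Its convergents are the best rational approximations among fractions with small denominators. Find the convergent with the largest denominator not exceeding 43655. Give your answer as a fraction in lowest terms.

List convergents until the denominator exceeds the bound:
a_0 = 7: 7/1  (≤ bound)
a_1 = 7: 50/7  (≤ bound)
a_2 = 14: 707/99  (≤ bound)
a_3 = 7: 4999/700  (≤ bound)
a_4 = 14: 70693/9899  (≤ bound)
a_5 = 7: 499850/69993  (> 43655, stop)

70693/9899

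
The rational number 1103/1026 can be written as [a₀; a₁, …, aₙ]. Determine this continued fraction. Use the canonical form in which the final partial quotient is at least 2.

1103 = 1·1026 + 77, so a_0 = 1
1026 = 13·77 + 25, so a_1 = 13
77 = 3·25 + 2, so a_2 = 3
25 = 12·2 + 1, so a_3 = 12
2 = 2·1 + 0, so a_4 = 2

[1; 13, 3, 12, 2]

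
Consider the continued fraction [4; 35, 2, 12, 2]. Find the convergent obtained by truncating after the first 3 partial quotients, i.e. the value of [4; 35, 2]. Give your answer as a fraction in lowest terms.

Build up convergents one term at a time:
a_0 = 4: 4/1
a_1 = 35: 141/35
a_2 = 2: 286/71

286/71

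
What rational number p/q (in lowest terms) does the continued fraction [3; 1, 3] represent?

15/4

Start with 3.
1 + 1/(3/1) = 1 + 1/3 = 4/3
3 + 1/(4/3) = 3 + 3/4 = 15/4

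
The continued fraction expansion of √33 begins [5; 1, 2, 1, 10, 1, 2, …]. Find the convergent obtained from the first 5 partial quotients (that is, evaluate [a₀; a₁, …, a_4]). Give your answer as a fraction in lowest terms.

Start with 10.
1 + 1/(10/1) = 1 + 1/10 = 11/10
2 + 1/(11/10) = 2 + 10/11 = 32/11
1 + 1/(32/11) = 1 + 11/32 = 43/32
5 + 1/(43/32) = 5 + 32/43 = 247/43

247/43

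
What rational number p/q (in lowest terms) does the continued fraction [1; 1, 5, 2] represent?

24/13

Start with 2.
5 + 1/(2/1) = 5 + 1/2 = 11/2
1 + 1/(11/2) = 1 + 2/11 = 13/11
1 + 1/(13/11) = 1 + 11/13 = 24/13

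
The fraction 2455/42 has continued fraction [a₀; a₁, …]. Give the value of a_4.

Repeatedly divide and take the remainder:
⌊2455/42⌋ = 58, remainder 19
⌊42/19⌋ = 2, remainder 4
⌊19/4⌋ = 4, remainder 3
⌊4/3⌋ = 1, remainder 1
⌊3/1⌋ = 3, remainder 0

3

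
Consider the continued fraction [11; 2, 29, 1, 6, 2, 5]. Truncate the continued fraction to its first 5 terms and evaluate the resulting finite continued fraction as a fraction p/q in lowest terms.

Start with 6.
1 + 1/(6/1) = 1 + 1/6 = 7/6
29 + 1/(7/6) = 29 + 6/7 = 209/7
2 + 1/(209/7) = 2 + 7/209 = 425/209
11 + 1/(425/209) = 11 + 209/425 = 4884/425

4884/425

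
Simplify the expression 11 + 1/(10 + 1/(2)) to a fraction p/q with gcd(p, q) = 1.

233/21

Start with 2.
10 + 1/(2/1) = 10 + 1/2 = 21/2
11 + 1/(21/2) = 11 + 2/21 = 233/21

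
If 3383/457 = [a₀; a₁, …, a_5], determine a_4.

1

⌊3383/457⌋ = 7, remainder 184
⌊457/184⌋ = 2, remainder 89
⌊184/89⌋ = 2, remainder 6
⌊89/6⌋ = 14, remainder 5
⌊6/5⌋ = 1, remainder 1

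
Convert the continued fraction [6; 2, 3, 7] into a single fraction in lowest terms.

Collapse the nested fraction from the inside out:
Start with 7.
3 + 1/(7/1) = 3 + 1/7 = 22/7
2 + 1/(22/7) = 2 + 7/22 = 51/22
6 + 1/(51/22) = 6 + 22/51 = 328/51

328/51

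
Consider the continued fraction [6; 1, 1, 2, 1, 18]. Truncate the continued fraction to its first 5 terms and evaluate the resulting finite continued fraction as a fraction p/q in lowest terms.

46/7

a_0 = 6: 6/1
a_1 = 1: 7/1
a_2 = 1: 13/2
a_3 = 2: 33/5
a_4 = 1: 46/7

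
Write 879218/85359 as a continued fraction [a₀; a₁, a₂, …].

⌊879218/85359⌋ = 10, remainder 25628
⌊85359/25628⌋ = 3, remainder 8475
⌊25628/8475⌋ = 3, remainder 203
⌊8475/203⌋ = 41, remainder 152
⌊203/152⌋ = 1, remainder 51
⌊152/51⌋ = 2, remainder 50
⌊51/50⌋ = 1, remainder 1
⌊50/1⌋ = 50, remainder 0

[10; 3, 3, 41, 1, 2, 1, 50]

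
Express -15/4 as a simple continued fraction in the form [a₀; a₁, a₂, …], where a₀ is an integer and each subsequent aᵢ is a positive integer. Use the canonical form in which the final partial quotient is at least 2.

Run the Euclidean algorithm, recording each quotient:
-15 = -4·4 + 1, so a_0 = -4
4 = 4·1 + 0, so a_1 = 4

[-4; 4]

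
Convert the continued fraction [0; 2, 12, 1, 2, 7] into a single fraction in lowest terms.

279/580

Collapse the nested fraction from the inside out:
Start with 7.
2 + 1/(7/1) = 2 + 1/7 = 15/7
1 + 1/(15/7) = 1 + 7/15 = 22/15
12 + 1/(22/15) = 12 + 15/22 = 279/22
2 + 1/(279/22) = 2 + 22/279 = 580/279
0 + 1/(580/279) = 0 + 279/580 = 279/580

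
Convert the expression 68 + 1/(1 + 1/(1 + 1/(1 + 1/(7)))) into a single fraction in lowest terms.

a_0 = 68: 68/1
a_1 = 1: 69/1
a_2 = 1: 137/2
a_3 = 1: 206/3
a_4 = 7: 1579/23

1579/23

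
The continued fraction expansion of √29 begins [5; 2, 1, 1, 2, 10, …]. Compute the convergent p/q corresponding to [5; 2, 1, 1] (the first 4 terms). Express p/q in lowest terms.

27/5

Start with 1.
1 + 1/(1/1) = 1 + 1/1 = 2/1
2 + 1/(2/1) = 2 + 1/2 = 5/2
5 + 1/(5/2) = 5 + 2/5 = 27/5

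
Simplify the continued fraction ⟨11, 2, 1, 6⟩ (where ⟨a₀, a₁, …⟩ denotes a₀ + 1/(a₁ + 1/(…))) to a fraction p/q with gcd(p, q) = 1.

227/20

a_0 = 11: 11/1
a_1 = 2: 23/2
a_2 = 1: 34/3
a_3 = 6: 227/20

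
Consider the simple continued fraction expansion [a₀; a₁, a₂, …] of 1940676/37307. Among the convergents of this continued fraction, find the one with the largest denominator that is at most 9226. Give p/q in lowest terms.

212602/4087

List convergents until the denominator exceeds the bound:
a_0 = 52: 52/1  (≤ bound)
a_1 = 52: 2705/52  (≤ bound)
a_2 = 2: 5462/105  (≤ bound)
a_3 = 1: 8167/157  (≤ bound)
a_4 = 1: 13629/262  (≤ bound)
a_5 = 15: 212602/4087  (≤ bound)
a_6 = 4: 864037/16610  (> 9226, stop)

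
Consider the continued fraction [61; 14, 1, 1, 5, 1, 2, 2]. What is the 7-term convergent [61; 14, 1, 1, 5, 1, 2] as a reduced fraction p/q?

32855/538

Compute successive convergents:
a_0 = 61: 61/1
a_1 = 14: 855/14
a_2 = 1: 916/15
a_3 = 1: 1771/29
a_4 = 5: 9771/160
a_5 = 1: 11542/189
a_6 = 2: 32855/538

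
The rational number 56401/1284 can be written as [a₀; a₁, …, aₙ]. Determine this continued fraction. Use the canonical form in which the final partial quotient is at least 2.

⌊56401/1284⌋ = 43, remainder 1189
⌊1284/1189⌋ = 1, remainder 95
⌊1189/95⌋ = 12, remainder 49
⌊95/49⌋ = 1, remainder 46
⌊49/46⌋ = 1, remainder 3
⌊46/3⌋ = 15, remainder 1
⌊3/1⌋ = 3, remainder 0

[43; 1, 12, 1, 1, 15, 3]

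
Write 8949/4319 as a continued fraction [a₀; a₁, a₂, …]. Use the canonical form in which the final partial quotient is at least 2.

⌊8949/4319⌋ = 2, remainder 311
⌊4319/311⌋ = 13, remainder 276
⌊311/276⌋ = 1, remainder 35
⌊276/35⌋ = 7, remainder 31
⌊35/31⌋ = 1, remainder 4
⌊31/4⌋ = 7, remainder 3
⌊4/3⌋ = 1, remainder 1
⌊3/1⌋ = 3, remainder 0

[2; 13, 1, 7, 1, 7, 1, 3]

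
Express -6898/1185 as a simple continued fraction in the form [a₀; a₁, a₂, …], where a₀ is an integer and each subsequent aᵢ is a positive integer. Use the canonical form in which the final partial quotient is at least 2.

Repeatedly divide and take the remainder:
-6898 = -6·1185 + 212, so a_0 = -6
1185 = 5·212 + 125, so a_1 = 5
212 = 1·125 + 87, so a_2 = 1
125 = 1·87 + 38, so a_3 = 1
87 = 2·38 + 11, so a_4 = 2
38 = 3·11 + 5, so a_5 = 3
11 = 2·5 + 1, so a_6 = 2
5 = 5·1 + 0, so a_7 = 5

[-6; 5, 1, 1, 2, 3, 2, 5]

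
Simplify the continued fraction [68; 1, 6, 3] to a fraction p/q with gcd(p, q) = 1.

1515/22

Start with 3.
6 + 1/(3/1) = 6 + 1/3 = 19/3
1 + 1/(19/3) = 1 + 3/19 = 22/19
68 + 1/(22/19) = 68 + 19/22 = 1515/22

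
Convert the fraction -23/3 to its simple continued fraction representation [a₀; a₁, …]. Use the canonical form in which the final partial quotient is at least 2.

[-8; 3]

⌊-23/3⌋ = -8, remainder 1
⌊3/1⌋ = 3, remainder 0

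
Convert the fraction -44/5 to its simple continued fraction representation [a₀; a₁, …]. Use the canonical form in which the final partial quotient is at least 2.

⌊-44/5⌋ = -9, remainder 1
⌊5/1⌋ = 5, remainder 0

[-9; 5]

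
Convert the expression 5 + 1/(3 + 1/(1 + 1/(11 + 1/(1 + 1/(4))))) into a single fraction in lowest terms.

1319/251

Compute successive convergents:
a_0 = 5: 5/1
a_1 = 3: 16/3
a_2 = 1: 21/4
a_3 = 11: 247/47
a_4 = 1: 268/51
a_5 = 4: 1319/251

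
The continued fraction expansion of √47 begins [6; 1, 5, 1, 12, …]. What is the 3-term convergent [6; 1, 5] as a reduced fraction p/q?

a_0 = 6: 6/1
a_1 = 1: 7/1
a_2 = 5: 41/6

41/6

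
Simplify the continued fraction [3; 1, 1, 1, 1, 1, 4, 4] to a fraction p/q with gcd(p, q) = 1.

Starting at the tail and folding back:
Start with 4.
4 + 1/(4/1) = 4 + 1/4 = 17/4
1 + 1/(17/4) = 1 + 4/17 = 21/17
1 + 1/(21/17) = 1 + 17/21 = 38/21
1 + 1/(38/21) = 1 + 21/38 = 59/38
1 + 1/(59/38) = 1 + 38/59 = 97/59
1 + 1/(97/59) = 1 + 59/97 = 156/97
3 + 1/(156/97) = 3 + 97/156 = 565/156

565/156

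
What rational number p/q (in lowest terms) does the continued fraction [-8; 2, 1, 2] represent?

-61/8

Starting at the tail and folding back:
Start with 2.
1 + 1/(2/1) = 1 + 1/2 = 3/2
2 + 1/(3/2) = 2 + 2/3 = 8/3
-8 + 1/(8/3) = -8 + 3/8 = -61/8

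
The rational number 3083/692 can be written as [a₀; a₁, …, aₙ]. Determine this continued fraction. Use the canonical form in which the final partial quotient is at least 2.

[4; 2, 5, 12, 2, 2]

⌊3083/692⌋ = 4, remainder 315
⌊692/315⌋ = 2, remainder 62
⌊315/62⌋ = 5, remainder 5
⌊62/5⌋ = 12, remainder 2
⌊5/2⌋ = 2, remainder 1
⌊2/1⌋ = 2, remainder 0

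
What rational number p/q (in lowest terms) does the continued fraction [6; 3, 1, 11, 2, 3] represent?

2133/341

a_0 = 6: 6/1
a_1 = 3: 19/3
a_2 = 1: 25/4
a_3 = 11: 294/47
a_4 = 2: 613/98
a_5 = 3: 2133/341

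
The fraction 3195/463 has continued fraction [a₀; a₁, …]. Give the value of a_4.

⌊3195/463⌋ = 6, remainder 417
⌊463/417⌋ = 1, remainder 46
⌊417/46⌋ = 9, remainder 3
⌊46/3⌋ = 15, remainder 1
⌊3/1⌋ = 3, remainder 0

3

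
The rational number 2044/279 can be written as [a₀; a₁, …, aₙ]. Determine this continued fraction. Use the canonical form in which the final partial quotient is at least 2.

[7; 3, 15, 6]

Run the Euclidean algorithm, recording each quotient:
2044 ÷ 279 → quotient 7, remainder 91
279 ÷ 91 → quotient 3, remainder 6
91 ÷ 6 → quotient 15, remainder 1
6 ÷ 1 → quotient 6, remainder 0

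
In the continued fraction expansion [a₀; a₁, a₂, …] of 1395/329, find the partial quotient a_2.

1395 = 4·329 + 79, so a_0 = 4
329 = 4·79 + 13, so a_1 = 4
79 = 6·13 + 1, so a_2 = 6

6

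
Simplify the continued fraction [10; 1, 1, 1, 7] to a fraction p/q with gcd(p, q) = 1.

245/23

Start with 7.
1 + 1/(7/1) = 1 + 1/7 = 8/7
1 + 1/(8/7) = 1 + 7/8 = 15/8
1 + 1/(15/8) = 1 + 8/15 = 23/15
10 + 1/(23/15) = 10 + 15/23 = 245/23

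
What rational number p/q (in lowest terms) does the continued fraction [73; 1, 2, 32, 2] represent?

Work from the innermost term outward:
Start with 2.
32 + 1/(2/1) = 32 + 1/2 = 65/2
2 + 1/(65/2) = 2 + 2/65 = 132/65
1 + 1/(132/65) = 1 + 65/132 = 197/132
73 + 1/(197/132) = 73 + 132/197 = 14513/197

14513/197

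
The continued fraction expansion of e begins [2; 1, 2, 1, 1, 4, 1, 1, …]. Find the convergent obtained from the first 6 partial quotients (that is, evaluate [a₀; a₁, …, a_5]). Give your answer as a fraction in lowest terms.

Start with 4.
1 + 1/(4/1) = 1 + 1/4 = 5/4
1 + 1/(5/4) = 1 + 4/5 = 9/5
2 + 1/(9/5) = 2 + 5/9 = 23/9
1 + 1/(23/9) = 1 + 9/23 = 32/23
2 + 1/(32/23) = 2 + 23/32 = 87/32

87/32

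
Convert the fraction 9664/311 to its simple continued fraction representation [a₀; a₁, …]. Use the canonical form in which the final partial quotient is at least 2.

9664 = 31·311 + 23, so a_0 = 31
311 = 13·23 + 12, so a_1 = 13
23 = 1·12 + 11, so a_2 = 1
12 = 1·11 + 1, so a_3 = 1
11 = 11·1 + 0, so a_4 = 11

[31; 13, 1, 1, 11]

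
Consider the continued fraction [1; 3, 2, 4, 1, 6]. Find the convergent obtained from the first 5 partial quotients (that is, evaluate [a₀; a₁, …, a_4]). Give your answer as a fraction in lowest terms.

Start with 1.
4 + 1/(1/1) = 4 + 1/1 = 5/1
2 + 1/(5/1) = 2 + 1/5 = 11/5
3 + 1/(11/5) = 3 + 5/11 = 38/11
1 + 1/(38/11) = 1 + 11/38 = 49/38

49/38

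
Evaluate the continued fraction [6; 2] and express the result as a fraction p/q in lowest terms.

Collapse the nested fraction from the inside out:
Start with 2.
6 + 1/(2/1) = 6 + 1/2 = 13/2

13/2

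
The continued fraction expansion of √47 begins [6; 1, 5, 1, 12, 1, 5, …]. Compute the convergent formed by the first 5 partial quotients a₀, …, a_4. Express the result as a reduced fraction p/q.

617/90

a_0 = 6: 6/1
a_1 = 1: 7/1
a_2 = 5: 41/6
a_3 = 1: 48/7
a_4 = 12: 617/90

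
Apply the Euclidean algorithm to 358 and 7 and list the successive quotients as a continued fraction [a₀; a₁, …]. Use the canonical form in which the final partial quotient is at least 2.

Repeatedly divide and take the remainder:
⌊358/7⌋ = 51, remainder 1
⌊7/1⌋ = 7, remainder 0

[51; 7]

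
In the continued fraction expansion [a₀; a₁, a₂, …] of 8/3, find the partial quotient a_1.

1

⌊8/3⌋ = 2, remainder 2
⌊3/2⌋ = 1, remainder 1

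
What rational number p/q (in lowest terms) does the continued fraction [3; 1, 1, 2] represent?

a_0 = 3: 3/1
a_1 = 1: 4/1
a_2 = 1: 7/2
a_3 = 2: 18/5

18/5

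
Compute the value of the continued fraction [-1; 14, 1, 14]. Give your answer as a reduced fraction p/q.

-209/224

Work from the innermost term outward:
Start with 14.
1 + 1/(14/1) = 1 + 1/14 = 15/14
14 + 1/(15/14) = 14 + 14/15 = 224/15
-1 + 1/(224/15) = -1 + 15/224 = -209/224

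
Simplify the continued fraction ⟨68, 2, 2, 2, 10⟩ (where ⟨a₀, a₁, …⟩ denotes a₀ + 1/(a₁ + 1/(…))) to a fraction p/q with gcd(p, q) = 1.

8552/125

a_0 = 68: 68/1
a_1 = 2: 137/2
a_2 = 2: 342/5
a_3 = 2: 821/12
a_4 = 10: 8552/125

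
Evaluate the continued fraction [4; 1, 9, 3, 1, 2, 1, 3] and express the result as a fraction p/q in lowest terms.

2819/575

Work from the innermost term outward:
Start with 3.
1 + 1/(3/1) = 1 + 1/3 = 4/3
2 + 1/(4/3) = 2 + 3/4 = 11/4
1 + 1/(11/4) = 1 + 4/11 = 15/11
3 + 1/(15/11) = 3 + 11/15 = 56/15
9 + 1/(56/15) = 9 + 15/56 = 519/56
1 + 1/(519/56) = 1 + 56/519 = 575/519
4 + 1/(575/519) = 4 + 519/575 = 2819/575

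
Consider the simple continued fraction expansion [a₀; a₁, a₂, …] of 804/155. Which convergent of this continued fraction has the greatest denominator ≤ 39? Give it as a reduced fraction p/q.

a_0 = 5: 5/1  (≤ bound)
a_1 = 5: 26/5  (≤ bound)
a_2 = 2: 57/11  (≤ bound)
a_3 = 1: 83/16  (≤ bound)
a_4 = 9: 804/155  (> 39, stop)

83/16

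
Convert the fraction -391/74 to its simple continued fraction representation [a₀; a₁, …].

Run the Euclidean algorithm, recording each quotient:
-391 = -6·74 + 53, so a_0 = -6
74 = 1·53 + 21, so a_1 = 1
53 = 2·21 + 11, so a_2 = 2
21 = 1·11 + 10, so a_3 = 1
11 = 1·10 + 1, so a_4 = 1
10 = 10·1 + 0, so a_5 = 10

[-6; 1, 2, 1, 1, 10]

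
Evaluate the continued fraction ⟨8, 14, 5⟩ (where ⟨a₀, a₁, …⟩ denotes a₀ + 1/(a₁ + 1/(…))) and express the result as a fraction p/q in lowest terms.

573/71

Start with 5.
14 + 1/(5/1) = 14 + 1/5 = 71/5
8 + 1/(71/5) = 8 + 5/71 = 573/71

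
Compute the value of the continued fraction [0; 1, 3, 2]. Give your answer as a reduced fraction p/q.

a_0 = 0: 0/1
a_1 = 1: 1/1
a_2 = 3: 3/4
a_3 = 2: 7/9

7/9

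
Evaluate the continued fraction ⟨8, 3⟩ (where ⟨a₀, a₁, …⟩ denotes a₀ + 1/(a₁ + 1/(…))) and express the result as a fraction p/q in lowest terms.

Starting at the tail and folding back:
Start with 3.
8 + 1/(3/1) = 8 + 1/3 = 25/3

25/3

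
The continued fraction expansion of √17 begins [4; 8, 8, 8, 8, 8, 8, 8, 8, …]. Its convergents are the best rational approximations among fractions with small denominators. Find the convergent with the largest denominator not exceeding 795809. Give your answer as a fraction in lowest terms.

1166876/283009

a_0 = 4: 4/1  (≤ bound)
a_1 = 8: 33/8  (≤ bound)
a_2 = 8: 268/65  (≤ bound)
a_3 = 8: 2177/528  (≤ bound)
a_4 = 8: 17684/4289  (≤ bound)
a_5 = 8: 143649/34840  (≤ bound)
a_6 = 8: 1166876/283009  (≤ bound)
a_7 = 8: 9478657/2298912  (> 795809, stop)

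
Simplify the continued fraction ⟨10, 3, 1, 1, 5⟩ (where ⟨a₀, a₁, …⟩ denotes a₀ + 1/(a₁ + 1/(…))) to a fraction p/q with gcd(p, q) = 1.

401/39

a_0 = 10: 10/1
a_1 = 3: 31/3
a_2 = 1: 41/4
a_3 = 1: 72/7
a_4 = 5: 401/39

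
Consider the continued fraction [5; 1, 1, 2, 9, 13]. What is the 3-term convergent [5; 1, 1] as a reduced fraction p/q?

11/2

a_0 = 5: 5/1
a_1 = 1: 6/1
a_2 = 1: 11/2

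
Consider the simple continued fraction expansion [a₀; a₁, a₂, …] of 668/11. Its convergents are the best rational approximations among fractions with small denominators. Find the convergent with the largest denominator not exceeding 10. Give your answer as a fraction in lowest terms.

243/4

a_0 = 60: 60/1  (≤ bound)
a_1 = 1: 61/1  (≤ bound)
a_2 = 2: 182/3  (≤ bound)
a_3 = 1: 243/4  (≤ bound)
a_4 = 2: 668/11  (> 10, stop)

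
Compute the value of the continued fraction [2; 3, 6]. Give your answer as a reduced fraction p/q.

Work from the innermost term outward:
Start with 6.
3 + 1/(6/1) = 3 + 1/6 = 19/6
2 + 1/(19/6) = 2 + 6/19 = 44/19

44/19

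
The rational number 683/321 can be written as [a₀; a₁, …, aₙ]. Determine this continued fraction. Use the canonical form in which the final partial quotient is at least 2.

[2; 7, 1, 4, 1, 6]

⌊683/321⌋ = 2, remainder 41
⌊321/41⌋ = 7, remainder 34
⌊41/34⌋ = 1, remainder 7
⌊34/7⌋ = 4, remainder 6
⌊7/6⌋ = 1, remainder 1
⌊6/1⌋ = 6, remainder 0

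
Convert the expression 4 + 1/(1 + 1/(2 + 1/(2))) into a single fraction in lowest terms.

Collapse the nested fraction from the inside out:
Start with 2.
2 + 1/(2/1) = 2 + 1/2 = 5/2
1 + 1/(5/2) = 1 + 2/5 = 7/5
4 + 1/(7/5) = 4 + 5/7 = 33/7

33/7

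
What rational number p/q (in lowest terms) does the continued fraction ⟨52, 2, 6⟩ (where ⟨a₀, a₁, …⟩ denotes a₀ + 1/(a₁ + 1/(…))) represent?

682/13

a_0 = 52: 52/1
a_1 = 2: 105/2
a_2 = 6: 682/13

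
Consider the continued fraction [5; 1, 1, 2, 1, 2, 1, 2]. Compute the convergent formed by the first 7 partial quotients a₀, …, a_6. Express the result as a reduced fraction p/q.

145/26

Starting at the tail and folding back:
Start with 1.
2 + 1/(1/1) = 2 + 1/1 = 3/1
1 + 1/(3/1) = 1 + 1/3 = 4/3
2 + 1/(4/3) = 2 + 3/4 = 11/4
1 + 1/(11/4) = 1 + 4/11 = 15/11
1 + 1/(15/11) = 1 + 11/15 = 26/15
5 + 1/(26/15) = 5 + 15/26 = 145/26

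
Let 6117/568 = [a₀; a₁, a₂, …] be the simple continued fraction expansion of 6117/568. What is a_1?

⌊6117/568⌋ = 10, remainder 437
⌊568/437⌋ = 1, remainder 131

1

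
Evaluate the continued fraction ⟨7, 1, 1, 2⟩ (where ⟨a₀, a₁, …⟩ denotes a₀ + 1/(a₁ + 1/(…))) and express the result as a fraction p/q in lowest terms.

38/5

Use the convergent recurrence hₖ = aₖ·hₖ₋₁ + hₖ₋₂ (and likewise for the denominators kₖ):
a_0 = 7: 7/1
a_1 = 1: 8/1
a_2 = 1: 15/2
a_3 = 2: 38/5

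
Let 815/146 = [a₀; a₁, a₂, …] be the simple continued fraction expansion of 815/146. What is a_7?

2

815 = 5·146 + 85, so a_0 = 5
146 = 1·85 + 61, so a_1 = 1
85 = 1·61 + 24, so a_2 = 1
61 = 2·24 + 13, so a_3 = 2
24 = 1·13 + 11, so a_4 = 1
13 = 1·11 + 2, so a_5 = 1
11 = 5·2 + 1, so a_6 = 5
2 = 2·1 + 0, so a_7 = 2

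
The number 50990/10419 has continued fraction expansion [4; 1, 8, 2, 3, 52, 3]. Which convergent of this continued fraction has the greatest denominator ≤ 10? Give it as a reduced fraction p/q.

a_0 = 4: 4/1  (≤ bound)
a_1 = 1: 5/1  (≤ bound)
a_2 = 8: 44/9  (≤ bound)
a_3 = 2: 93/19  (> 10, stop)

44/9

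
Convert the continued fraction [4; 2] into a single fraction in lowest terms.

Build up convergents one term at a time:
a_0 = 4: 4/1
a_1 = 2: 9/2

9/2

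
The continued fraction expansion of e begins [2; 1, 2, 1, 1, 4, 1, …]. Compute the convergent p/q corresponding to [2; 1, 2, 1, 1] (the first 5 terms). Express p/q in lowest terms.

Start with 1.
1 + 1/(1/1) = 1 + 1/1 = 2/1
2 + 1/(2/1) = 2 + 1/2 = 5/2
1 + 1/(5/2) = 1 + 2/5 = 7/5
2 + 1/(7/5) = 2 + 5/7 = 19/7

19/7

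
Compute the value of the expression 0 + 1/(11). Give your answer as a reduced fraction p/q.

Start with 11.
0 + 1/(11/1) = 0 + 1/11 = 1/11

1/11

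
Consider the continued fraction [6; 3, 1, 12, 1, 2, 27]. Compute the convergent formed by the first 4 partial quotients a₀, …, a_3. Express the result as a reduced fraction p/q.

319/51

Start with 12.
1 + 1/(12/1) = 1 + 1/12 = 13/12
3 + 1/(13/12) = 3 + 12/13 = 51/13
6 + 1/(51/13) = 6 + 13/51 = 319/51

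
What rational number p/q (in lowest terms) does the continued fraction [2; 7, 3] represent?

Start with 3.
7 + 1/(3/1) = 7 + 1/3 = 22/3
2 + 1/(22/3) = 2 + 3/22 = 47/22

47/22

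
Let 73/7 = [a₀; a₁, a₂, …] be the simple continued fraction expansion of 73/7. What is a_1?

2

⌊73/7⌋ = 10, remainder 3
⌊7/3⌋ = 2, remainder 1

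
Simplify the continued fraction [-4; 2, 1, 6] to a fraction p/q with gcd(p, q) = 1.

Compute successive convergents:
a_0 = -4: -4/1
a_1 = 2: -7/2
a_2 = 1: -11/3
a_3 = 6: -73/20

-73/20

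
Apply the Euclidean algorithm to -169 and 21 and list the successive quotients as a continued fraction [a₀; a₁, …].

[-9; 1, 20]

Run the Euclidean algorithm, recording each quotient:
⌊-169/21⌋ = -9, remainder 20
⌊21/20⌋ = 1, remainder 1
⌊20/1⌋ = 20, remainder 0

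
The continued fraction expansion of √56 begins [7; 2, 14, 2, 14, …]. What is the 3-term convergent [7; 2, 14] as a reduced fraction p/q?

217/29

Build up convergents one term at a time:
a_0 = 7: 7/1
a_1 = 2: 15/2
a_2 = 14: 217/29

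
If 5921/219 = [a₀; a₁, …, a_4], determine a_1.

5921 ÷ 219 → quotient 27, remainder 8
219 ÷ 8 → quotient 27, remainder 3

27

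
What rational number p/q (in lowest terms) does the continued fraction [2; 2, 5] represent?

Compute successive convergents:
a_0 = 2: 2/1
a_1 = 2: 5/2
a_2 = 5: 27/11

27/11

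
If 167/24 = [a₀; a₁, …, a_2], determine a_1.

1

⌊167/24⌋ = 6, remainder 23
⌊24/23⌋ = 1, remainder 1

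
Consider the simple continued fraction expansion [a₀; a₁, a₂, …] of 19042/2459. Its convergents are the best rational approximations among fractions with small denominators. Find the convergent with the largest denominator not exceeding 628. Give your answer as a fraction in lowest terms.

937/121

a_0 = 7: 7/1  (≤ bound)
a_1 = 1: 8/1  (≤ bound)
a_2 = 2: 23/3  (≤ bound)
a_3 = 1: 31/4  (≤ bound)
a_4 = 9: 302/39  (≤ bound)
a_5 = 3: 937/121  (≤ bound)
a_6 = 20: 19042/2459  (> 628, stop)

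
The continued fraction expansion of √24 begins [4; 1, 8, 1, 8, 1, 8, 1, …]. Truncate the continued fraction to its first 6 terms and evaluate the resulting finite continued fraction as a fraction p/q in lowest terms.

Work from the innermost term outward:
Start with 1.
8 + 1/(1/1) = 8 + 1/1 = 9/1
1 + 1/(9/1) = 1 + 1/9 = 10/9
8 + 1/(10/9) = 8 + 9/10 = 89/10
1 + 1/(89/10) = 1 + 10/89 = 99/89
4 + 1/(99/89) = 4 + 89/99 = 485/99

485/99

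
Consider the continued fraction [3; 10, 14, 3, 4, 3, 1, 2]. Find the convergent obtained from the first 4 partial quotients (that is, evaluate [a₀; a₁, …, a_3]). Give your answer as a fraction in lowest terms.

a_0 = 3: 3/1
a_1 = 10: 31/10
a_2 = 14: 437/141
a_3 = 3: 1342/433

1342/433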